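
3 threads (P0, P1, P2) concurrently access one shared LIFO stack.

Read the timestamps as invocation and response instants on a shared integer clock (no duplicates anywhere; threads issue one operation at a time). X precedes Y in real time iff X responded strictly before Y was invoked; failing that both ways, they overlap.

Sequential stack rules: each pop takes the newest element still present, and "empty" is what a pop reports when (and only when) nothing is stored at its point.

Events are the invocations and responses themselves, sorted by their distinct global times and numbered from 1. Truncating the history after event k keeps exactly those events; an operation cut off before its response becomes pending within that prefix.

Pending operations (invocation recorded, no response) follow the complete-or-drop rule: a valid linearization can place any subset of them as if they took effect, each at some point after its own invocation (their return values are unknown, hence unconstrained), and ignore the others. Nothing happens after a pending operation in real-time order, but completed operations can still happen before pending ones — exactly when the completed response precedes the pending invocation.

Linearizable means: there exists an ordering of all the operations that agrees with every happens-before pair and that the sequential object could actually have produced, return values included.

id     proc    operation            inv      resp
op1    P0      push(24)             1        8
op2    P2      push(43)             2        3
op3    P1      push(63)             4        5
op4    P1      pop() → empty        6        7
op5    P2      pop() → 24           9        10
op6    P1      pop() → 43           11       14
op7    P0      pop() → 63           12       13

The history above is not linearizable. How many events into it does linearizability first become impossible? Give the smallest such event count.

events 1..6 are still linearizable — one witness is op1, op2, op3:
after step 1 (op1 push(24) (pending, included)): stack <24>
after step 2 (op2 push(43)): stack <24,43>
after step 3 (op3 push(63)): stack <24,43,63>
adding event 7 (op4 responds at 7) leaves no legal real-time order
include/drop combinations of the 1 pending operation (op1) were all tried; none helps
take op2, op3, op4 (pending dropped): step 3 already fails, because op4 pop() → empty cannot occur there

7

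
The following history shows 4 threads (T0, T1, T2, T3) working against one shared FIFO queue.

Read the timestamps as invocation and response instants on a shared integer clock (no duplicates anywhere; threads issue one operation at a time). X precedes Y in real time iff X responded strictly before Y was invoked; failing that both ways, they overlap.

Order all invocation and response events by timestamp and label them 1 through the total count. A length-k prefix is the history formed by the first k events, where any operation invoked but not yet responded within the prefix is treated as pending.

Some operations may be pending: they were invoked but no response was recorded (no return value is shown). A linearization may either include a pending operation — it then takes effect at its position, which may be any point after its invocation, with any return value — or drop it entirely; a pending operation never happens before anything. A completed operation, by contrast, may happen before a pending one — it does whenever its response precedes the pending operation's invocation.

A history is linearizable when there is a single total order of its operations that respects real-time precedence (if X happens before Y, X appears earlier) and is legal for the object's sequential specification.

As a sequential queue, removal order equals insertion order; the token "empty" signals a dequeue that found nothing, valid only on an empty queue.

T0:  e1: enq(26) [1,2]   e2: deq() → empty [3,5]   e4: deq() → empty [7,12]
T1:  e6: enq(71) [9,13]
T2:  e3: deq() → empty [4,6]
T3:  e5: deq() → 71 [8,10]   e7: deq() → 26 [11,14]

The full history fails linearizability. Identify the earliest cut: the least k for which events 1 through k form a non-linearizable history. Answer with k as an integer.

6

events 1..5 are linearizable; a witness order is e1, e3, e2:
after step 1 (e1 enq(26)): queue <26>
after step 2 (e3 deq() (pending, included)): queue <>
after step 3 (e2 deq() → empty): queue <>
include event 6 — e3 responding at 6 — and every candidate order breaks
one such order, e1, e2, e3, breaks at step 2 where e2 deq() → empty is illegal
one such order, e1, e3, e2, breaks at step 2 where e3 deq() → empty is illegal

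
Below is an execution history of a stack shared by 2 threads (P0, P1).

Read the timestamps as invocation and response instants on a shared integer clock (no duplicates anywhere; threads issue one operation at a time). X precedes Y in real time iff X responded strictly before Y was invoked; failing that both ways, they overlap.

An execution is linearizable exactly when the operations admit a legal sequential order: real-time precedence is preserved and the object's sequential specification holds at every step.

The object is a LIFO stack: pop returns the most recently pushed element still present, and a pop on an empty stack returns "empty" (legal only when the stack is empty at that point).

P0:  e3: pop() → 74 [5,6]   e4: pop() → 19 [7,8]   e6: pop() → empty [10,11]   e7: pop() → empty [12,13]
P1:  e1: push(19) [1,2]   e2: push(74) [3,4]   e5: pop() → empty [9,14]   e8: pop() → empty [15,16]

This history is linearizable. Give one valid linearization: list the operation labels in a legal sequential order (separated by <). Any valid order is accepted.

after step 1 (e1 push(19)): stack <19>
after step 2 (e2 push(74)): stack <19,74>
after step 3 (e3 pop() → 74): stack <19>
after step 4 (e4 pop() → 19): stack <>
after step 5 (e5 pop() → empty): stack <>
after step 6 (e6 pop() → empty): stack <>
after step 7 (e7 pop() → empty): stack <>
after step 8 (e8 pop() → empty): stack <>

e1 < e2 < e3 < e4 < e5 < e6 < e7 < e8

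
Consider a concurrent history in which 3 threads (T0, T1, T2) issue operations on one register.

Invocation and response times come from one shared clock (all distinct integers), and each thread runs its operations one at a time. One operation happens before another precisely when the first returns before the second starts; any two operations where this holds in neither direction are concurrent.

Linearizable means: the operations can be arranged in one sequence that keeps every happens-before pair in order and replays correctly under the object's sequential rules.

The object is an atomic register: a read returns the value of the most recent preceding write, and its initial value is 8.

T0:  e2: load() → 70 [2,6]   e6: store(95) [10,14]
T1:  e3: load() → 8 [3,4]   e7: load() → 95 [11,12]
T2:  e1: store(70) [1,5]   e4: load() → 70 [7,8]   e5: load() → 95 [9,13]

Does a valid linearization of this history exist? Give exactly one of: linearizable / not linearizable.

witness order: e3, e1, e2, e4, e6, e5, e7
after step 1 (e3 load() → 8): value 8
after step 2 (e1 store(70)): value 70
after step 3 (e2 load() → 70): value 70
after step 4 (e4 load() → 70): value 70
after step 5 (e6 store(95)): value 95
after step 6 (e5 load() → 95): value 95
after step 7 (e7 load() → 95): value 95

linearizable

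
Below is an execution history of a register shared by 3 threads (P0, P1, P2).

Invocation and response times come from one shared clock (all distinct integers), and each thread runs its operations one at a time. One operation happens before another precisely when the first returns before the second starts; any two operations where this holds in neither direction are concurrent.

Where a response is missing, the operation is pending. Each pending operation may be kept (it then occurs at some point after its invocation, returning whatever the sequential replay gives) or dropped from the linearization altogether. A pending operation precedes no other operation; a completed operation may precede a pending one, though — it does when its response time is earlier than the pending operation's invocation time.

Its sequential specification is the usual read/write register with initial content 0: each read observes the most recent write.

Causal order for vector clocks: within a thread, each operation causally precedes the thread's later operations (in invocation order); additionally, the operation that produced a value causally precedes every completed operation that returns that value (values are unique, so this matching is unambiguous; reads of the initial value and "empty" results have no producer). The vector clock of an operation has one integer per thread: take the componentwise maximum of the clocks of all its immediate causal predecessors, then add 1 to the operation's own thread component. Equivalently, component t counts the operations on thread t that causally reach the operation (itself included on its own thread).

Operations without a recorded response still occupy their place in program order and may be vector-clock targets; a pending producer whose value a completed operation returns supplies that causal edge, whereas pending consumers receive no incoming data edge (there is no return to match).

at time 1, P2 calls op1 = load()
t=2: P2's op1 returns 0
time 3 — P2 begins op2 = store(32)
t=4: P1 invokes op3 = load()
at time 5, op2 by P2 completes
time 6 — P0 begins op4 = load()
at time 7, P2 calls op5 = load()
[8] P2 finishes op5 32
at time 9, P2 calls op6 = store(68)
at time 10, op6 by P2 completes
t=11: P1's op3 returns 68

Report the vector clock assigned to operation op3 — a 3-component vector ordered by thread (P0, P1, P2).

no predecessors for op1 (invoked 1): P2 increments from zero → (0, 0, 1)
no predecessors for op4 (invoked 6): P0 increments from zero → (1, 0, 0)
VC(op2, invoked at 3): max of VC(op1)=(0, 0, 1), then +1 on thread P2 → (0, 0, 2)
VC(op5, invoked at 7): max of VC(op2)=(0, 0, 2), then +1 on thread P2 → (0, 0, 3)
VC(op6, invoked at 9): max of VC(op5)=(0, 0, 3), then +1 on thread P2 → (0, 0, 4)
VC(op3, invoked at 4): max of VC(op6)=(0, 0, 4), then +1 on thread P1 → (0, 1, 4)
target: VC(op3) = (0, 1, 4)

(0, 1, 4)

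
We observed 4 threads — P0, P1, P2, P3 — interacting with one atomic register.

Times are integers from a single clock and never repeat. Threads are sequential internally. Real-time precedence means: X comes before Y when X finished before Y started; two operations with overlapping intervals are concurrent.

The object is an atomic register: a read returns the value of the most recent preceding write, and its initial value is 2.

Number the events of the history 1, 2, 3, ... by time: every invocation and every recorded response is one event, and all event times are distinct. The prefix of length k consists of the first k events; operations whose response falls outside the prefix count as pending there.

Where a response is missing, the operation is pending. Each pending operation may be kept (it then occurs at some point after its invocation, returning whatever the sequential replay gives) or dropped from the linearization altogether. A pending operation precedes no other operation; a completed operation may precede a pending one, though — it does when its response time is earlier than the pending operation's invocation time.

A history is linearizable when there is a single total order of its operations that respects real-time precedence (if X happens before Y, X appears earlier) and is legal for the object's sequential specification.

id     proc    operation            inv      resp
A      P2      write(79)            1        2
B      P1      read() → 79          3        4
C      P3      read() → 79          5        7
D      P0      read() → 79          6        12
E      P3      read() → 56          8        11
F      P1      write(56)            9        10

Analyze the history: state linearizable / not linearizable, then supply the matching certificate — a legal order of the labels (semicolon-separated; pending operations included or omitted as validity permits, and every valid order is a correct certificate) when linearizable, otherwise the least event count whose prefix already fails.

linearizable — witness: A; B; C; D; F; E

step 1: A write(79) — value 79
step 2: B read() → 79 — value 79
step 3: C read() → 79 — value 79
step 4: D read() → 79 — value 79
step 5: F write(56) — value 56
step 6: E read() → 56 — value 56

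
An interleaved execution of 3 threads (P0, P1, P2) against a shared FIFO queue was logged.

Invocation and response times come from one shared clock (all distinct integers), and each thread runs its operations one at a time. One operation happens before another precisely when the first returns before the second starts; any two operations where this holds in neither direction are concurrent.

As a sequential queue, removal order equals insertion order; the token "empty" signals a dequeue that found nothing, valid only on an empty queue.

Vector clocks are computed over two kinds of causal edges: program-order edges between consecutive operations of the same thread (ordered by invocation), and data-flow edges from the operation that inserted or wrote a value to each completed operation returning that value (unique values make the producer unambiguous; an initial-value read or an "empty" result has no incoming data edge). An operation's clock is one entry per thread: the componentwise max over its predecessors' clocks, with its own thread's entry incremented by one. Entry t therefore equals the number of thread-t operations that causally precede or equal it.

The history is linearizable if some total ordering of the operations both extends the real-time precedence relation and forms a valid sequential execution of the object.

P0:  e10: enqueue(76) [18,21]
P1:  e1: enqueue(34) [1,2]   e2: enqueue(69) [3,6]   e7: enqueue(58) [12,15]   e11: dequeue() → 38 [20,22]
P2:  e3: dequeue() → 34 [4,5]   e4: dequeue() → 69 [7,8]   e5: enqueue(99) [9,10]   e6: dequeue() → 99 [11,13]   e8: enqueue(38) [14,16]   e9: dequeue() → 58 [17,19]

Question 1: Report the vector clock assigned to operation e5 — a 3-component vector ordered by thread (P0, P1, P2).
(0, 2, 3)

root op e1, invoked 1: fresh clock plus P1's own tick → (0, 1, 0)
root op e10, invoked 18: fresh clock plus P0's own tick → (1, 0, 0)
e3, invoked 4, takes VC(e1)=(0, 1, 0) under max, adds 1 for P2 → (0, 1, 1)
e2, invoked 3, takes VC(e1)=(0, 1, 0) under max, adds 1 for P1 → (0, 2, 0)
e7, invoked 12, takes VC(e2)=(0, 2, 0) under max, adds 1 for P1 → (0, 3, 0)
e4, invoked 7, takes VC(e2)=(0, 2, 0), VC(e3)=(0, 1, 1) under max, adds 1 for P2 → (0, 2, 2)
e5, invoked 9, takes VC(e4)=(0, 2, 2) under max, adds 1 for P2 → (0, 2, 3)
e6, invoked 11, takes VC(e5)=(0, 2, 3) under max, adds 1 for P2 → (0, 2, 4)
e8, invoked 14, takes VC(e6)=(0, 2, 4) under max, adds 1 for P2 → (0, 2, 5)
e9, invoked 17, takes VC(e7)=(0, 3, 0), VC(e8)=(0, 2, 5) under max, adds 1 for P2 → (0, 3, 6)
e11, invoked 20, takes VC(e7)=(0, 3, 0), VC(e8)=(0, 2, 5) under max, adds 1 for P1 → (0, 4, 5)
target: VC(e5) = (0, 2, 3)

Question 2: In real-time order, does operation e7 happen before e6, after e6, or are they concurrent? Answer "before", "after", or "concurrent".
concurrent

e7 spans [12,15], e6 spans [11,13]
the intervals overlap in both directions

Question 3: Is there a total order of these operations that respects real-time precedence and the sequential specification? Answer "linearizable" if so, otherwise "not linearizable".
linearizable

a witness: e1, e2, e3, e4, e5, e6, e7, e8, e9, e10, e11
after step 1 (e1 enqueue(34)): queue <34>
after step 2 (e2 enqueue(69)): queue <34,69>
after step 3 (e3 dequeue() → 34): queue <69>
after step 4 (e4 dequeue() → 69): queue <>
after step 5 (e5 enqueue(99)): queue <99>
after step 6 (e6 dequeue() → 99): queue <>
after step 7 (e7 enqueue(58)): queue <58>
after step 8 (e8 enqueue(38)): queue <58,38>
after step 9 (e9 dequeue() → 58): queue <38>
after step 10 (e10 enqueue(76)): queue <38,76>
after step 11 (e11 dequeue() → 38): queue <76>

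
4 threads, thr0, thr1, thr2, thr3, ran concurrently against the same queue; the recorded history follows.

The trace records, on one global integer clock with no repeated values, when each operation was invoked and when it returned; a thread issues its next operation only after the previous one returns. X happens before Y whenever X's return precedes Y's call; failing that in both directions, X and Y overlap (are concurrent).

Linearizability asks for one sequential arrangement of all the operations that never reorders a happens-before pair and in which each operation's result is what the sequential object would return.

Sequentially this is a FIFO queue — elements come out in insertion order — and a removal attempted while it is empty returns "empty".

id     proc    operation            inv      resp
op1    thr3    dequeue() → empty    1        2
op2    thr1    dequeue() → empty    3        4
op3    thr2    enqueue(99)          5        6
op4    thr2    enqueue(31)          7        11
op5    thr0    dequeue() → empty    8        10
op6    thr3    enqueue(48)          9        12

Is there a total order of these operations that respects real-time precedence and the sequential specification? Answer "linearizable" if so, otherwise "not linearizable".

the violation lands at event 10, op5's response at time 10: events 1..9 linearize, events 1..10 do not
exactly one order of the 4 completed ops respects real time; the queue replay fails
include/drop combinations of the 2 pending operations (op4, op6) were all tried; none helps
one such order, op1, op2, op3, op5 (pending dropped), breaks at step 4 where op5 dequeue() → empty is illegal

not linearizable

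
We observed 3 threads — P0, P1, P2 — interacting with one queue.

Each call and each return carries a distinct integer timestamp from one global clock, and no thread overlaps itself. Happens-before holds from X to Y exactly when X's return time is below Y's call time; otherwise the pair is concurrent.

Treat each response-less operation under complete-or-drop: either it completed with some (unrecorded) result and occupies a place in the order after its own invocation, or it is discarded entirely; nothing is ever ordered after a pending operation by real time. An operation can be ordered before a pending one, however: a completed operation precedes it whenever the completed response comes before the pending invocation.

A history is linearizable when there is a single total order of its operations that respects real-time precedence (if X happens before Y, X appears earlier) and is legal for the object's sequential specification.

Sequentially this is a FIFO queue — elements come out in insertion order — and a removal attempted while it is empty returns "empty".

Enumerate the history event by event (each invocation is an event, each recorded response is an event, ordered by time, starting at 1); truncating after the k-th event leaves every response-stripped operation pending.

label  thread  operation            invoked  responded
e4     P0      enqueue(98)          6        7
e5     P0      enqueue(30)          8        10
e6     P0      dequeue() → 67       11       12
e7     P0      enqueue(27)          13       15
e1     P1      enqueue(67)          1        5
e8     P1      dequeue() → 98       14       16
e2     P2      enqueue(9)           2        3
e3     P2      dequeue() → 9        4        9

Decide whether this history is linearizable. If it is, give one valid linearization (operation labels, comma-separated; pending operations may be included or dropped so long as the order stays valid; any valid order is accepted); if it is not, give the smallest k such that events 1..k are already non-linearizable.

after step 1 (e2 enqueue(9)): queue <9>
after step 2 (e1 enqueue(67)): queue <9,67>
after step 3 (e3 dequeue() → 9): queue <67>
after step 4 (e4 enqueue(98)): queue <67,98>
after step 5 (e5 enqueue(30)): queue <67,98,30>
after step 6 (e6 dequeue() → 67): queue <98,30>
after step 7 (e7 enqueue(27)): queue <98,30,27>
after step 8 (e8 dequeue() → 98): queue <30,27>

linearizable — witness: e2, e1, e3, e4, e5, e6, e7, e8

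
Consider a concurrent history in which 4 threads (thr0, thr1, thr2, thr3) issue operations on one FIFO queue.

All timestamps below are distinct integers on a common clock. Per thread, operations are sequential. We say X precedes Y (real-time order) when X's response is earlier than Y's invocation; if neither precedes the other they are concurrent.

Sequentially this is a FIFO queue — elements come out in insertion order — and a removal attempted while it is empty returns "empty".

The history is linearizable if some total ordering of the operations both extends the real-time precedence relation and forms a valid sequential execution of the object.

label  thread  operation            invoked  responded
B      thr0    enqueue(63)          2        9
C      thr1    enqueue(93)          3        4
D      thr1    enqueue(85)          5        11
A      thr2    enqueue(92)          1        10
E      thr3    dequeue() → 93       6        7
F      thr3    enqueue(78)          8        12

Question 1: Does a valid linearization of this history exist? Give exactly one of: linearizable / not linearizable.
a witness: C, A, B, D, E, F
step 1: C enqueue(93) — queue <93>
step 2: A enqueue(92) — queue <93,92>
step 3: B enqueue(63) — queue <93,92,63>
step 4: D enqueue(85) — queue <93,92,63,85>
step 5: E dequeue() → 93 — queue <92,63,85>
step 6: F enqueue(78) — queue <92,63,85,78>

linearizable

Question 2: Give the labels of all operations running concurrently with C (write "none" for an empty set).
overlap test against C [3,4]: concurrent iff the interval meets 3..4
A [1,10]: concurrent
B [2,9]: concurrent
D [5,11]: after
E [6,7]: after
F [8,12]: after

A, B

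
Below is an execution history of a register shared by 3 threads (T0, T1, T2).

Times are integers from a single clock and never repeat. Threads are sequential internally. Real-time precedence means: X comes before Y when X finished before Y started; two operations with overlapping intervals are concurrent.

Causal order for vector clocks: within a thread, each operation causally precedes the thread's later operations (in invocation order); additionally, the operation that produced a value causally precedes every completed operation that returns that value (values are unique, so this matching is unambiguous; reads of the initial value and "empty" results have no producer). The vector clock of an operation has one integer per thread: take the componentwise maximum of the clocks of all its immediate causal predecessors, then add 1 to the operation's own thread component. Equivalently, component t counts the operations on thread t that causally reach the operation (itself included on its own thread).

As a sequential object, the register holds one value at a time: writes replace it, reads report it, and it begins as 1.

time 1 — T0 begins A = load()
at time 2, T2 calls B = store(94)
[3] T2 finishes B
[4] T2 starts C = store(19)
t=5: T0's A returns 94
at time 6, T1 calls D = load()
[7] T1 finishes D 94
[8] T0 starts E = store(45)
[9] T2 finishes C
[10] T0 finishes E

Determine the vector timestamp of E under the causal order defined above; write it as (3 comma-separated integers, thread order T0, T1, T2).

(2, 0, 1)

invoked at 2, B has no predecessors; its own T2 bump gives (0, 0, 1)
C (invocation 4): componentwise max over VC(B)=(0, 0, 1), +1 at T2, giving (0, 0, 2)
D (invocation 6): componentwise max over VC(B)=(0, 0, 1), +1 at T1, giving (0, 1, 1)
A (invocation 1): componentwise max over VC(B)=(0, 0, 1), +1 at T0, giving (1, 0, 1)
E (invocation 8): componentwise max over VC(A)=(1, 0, 1), +1 at T0, giving (2, 0, 1)
target: VC(E) = (2, 0, 1)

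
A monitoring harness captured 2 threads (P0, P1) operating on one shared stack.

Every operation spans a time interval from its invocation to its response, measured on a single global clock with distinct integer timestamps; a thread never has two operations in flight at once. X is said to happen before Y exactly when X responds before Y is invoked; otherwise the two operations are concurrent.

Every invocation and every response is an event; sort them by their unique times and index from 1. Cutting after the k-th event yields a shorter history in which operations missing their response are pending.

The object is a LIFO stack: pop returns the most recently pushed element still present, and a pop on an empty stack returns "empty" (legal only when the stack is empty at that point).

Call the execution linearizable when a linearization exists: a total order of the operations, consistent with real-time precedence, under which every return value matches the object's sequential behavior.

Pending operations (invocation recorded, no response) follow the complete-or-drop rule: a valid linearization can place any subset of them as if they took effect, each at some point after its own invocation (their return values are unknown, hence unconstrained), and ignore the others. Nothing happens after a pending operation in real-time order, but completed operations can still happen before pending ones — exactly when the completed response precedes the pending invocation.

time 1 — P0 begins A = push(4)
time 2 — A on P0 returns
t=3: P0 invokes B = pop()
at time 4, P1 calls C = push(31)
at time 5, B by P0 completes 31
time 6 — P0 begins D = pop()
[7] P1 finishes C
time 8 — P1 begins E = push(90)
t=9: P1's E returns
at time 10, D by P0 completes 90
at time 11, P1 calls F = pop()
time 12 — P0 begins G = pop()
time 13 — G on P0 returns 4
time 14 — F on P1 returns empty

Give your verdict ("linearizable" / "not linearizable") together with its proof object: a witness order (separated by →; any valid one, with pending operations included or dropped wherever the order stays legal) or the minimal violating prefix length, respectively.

linearizable — witness: A → C → B → E → D → G → F

step 1: A push(4) — stack <4>
step 2: C push(31) — stack <4,31>
step 3: B pop() → 31 — stack <4>
step 4: E push(90) — stack <4,90>
step 5: D pop() → 90 — stack <4>
step 6: G pop() → 4 — stack <>
step 7: F pop() → empty — stack <>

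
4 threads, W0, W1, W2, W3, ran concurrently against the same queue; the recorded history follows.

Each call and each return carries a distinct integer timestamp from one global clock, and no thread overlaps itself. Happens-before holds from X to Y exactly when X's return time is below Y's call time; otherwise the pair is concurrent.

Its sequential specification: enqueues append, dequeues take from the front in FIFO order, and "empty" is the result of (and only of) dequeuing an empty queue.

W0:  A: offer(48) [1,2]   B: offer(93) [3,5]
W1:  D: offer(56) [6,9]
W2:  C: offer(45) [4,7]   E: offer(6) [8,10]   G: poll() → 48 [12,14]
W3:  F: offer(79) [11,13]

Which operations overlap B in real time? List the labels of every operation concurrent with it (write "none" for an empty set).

C

B runs from 3 to 5; window-overlapping ops are concurrent
A [1,2]: before
C [4,7]: concurrent
D [6,9]: after
E [8,10]: after
F [11,13]: after
G [12,14]: after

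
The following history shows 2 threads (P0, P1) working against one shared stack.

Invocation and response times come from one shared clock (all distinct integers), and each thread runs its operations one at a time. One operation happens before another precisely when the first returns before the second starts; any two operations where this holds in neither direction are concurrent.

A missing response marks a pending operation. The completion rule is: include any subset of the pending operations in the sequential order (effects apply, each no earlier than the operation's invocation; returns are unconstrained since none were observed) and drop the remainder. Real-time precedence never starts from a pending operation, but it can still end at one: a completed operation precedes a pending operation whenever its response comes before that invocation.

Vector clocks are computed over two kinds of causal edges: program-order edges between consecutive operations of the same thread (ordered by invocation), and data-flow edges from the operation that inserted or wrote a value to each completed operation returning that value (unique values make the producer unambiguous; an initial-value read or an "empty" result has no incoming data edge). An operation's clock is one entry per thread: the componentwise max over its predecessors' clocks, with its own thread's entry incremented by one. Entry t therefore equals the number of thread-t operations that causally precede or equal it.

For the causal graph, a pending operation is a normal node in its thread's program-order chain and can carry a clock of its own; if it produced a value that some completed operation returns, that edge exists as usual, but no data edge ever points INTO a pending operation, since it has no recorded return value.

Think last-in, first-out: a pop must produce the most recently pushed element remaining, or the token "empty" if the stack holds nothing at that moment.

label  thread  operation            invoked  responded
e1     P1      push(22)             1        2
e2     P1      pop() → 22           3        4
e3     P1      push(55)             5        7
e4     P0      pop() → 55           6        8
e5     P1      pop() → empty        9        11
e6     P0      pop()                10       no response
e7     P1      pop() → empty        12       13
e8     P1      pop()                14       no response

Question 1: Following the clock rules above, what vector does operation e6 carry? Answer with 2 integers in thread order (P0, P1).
invoked at 1, e1 has no predecessors; its own P1 bump gives (0, 1)
merge at e2 (invoked 3): VC(e1)=(0, 1), own-thread bump on P1 → (0, 2)
merge at e3 (invoked 5): VC(e2)=(0, 2), own-thread bump on P1 → (0, 3)
merge at e5 (invoked 9): VC(e3)=(0, 3), own-thread bump on P1 → (0, 4)
merge at e4 (invoked 6): VC(e3)=(0, 3), own-thread bump on P0 → (1, 3)
merge at e7 (invoked 12): VC(e5)=(0, 4), own-thread bump on P1 → (0, 5)
merge at e6 (invoked 10): VC(e4)=(1, 3), own-thread bump on P0 → (2, 3)
merge at e8 (invoked 14): VC(e7)=(0, 5), own-thread bump on P1 → (0, 6)
target: VC(e6) = (2, 3)

(2, 3)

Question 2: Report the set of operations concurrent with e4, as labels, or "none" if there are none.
e4 spans [6,8]: anything still running between times 6 and 8 counts as concurrent
e1 [1,2]: before
e2 [3,4]: before
e3 [5,7]: concurrent
e5 [9,11]: after
e6 [10,…): after
e7 [12,13]: after
e8 [14,…): after

e3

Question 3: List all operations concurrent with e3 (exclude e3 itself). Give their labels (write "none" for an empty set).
e3 runs from 5 to 7; window-overlapping ops are concurrent
e1 [1,2]: before
e2 [3,4]: before
e4 [6,8]: concurrent
e5 [9,11]: after
e6 [10,…): after
e7 [12,13]: after
e8 [14,…): after

e4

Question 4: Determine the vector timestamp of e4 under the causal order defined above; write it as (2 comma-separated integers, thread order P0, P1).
e1 (invocation 1): nothing precedes it; P1's component alone gives (0, 1)
VC(e2, invoked at 3): max of VC(e1)=(0, 1), then +1 on thread P1 → (0, 2)
VC(e3, invoked at 5): max of VC(e2)=(0, 2), then +1 on thread P1 → (0, 3)
VC(e5, invoked at 9): max of VC(e3)=(0, 3), then +1 on thread P1 → (0, 4)
VC(e4, invoked at 6): max of VC(e3)=(0, 3), then +1 on thread P0 → (1, 3)
VC(e7, invoked at 12): max of VC(e5)=(0, 4), then +1 on thread P1 → (0, 5)
VC(e6, invoked at 10): max of VC(e4)=(1, 3), then +1 on thread P0 → (2, 3)
VC(e8, invoked at 14): max of VC(e7)=(0, 5), then +1 on thread P1 → (0, 6)
target: VC(e4) = (1, 3)

(1, 3)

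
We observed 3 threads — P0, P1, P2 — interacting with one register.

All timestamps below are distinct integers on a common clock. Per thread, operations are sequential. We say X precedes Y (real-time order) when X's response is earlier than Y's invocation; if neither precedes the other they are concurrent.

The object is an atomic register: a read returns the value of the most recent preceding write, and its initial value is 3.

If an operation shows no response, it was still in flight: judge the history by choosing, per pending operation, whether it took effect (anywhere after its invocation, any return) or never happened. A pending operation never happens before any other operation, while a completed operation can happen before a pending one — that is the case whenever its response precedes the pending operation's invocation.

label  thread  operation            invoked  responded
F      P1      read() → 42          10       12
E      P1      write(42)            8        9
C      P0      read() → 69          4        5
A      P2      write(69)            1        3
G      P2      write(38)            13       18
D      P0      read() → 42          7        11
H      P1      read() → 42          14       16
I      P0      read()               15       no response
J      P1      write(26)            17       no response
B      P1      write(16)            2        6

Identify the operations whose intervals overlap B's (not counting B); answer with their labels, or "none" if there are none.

B runs from 2 to 6; window-overlapping ops are concurrent
A [1,3]: concurrent
C [4,5]: concurrent
D [7,11]: after
E [8,9]: after
F [10,12]: after
G [13,18]: after
H [14,16]: after
I [15,…): after
J [17,…): after

A, C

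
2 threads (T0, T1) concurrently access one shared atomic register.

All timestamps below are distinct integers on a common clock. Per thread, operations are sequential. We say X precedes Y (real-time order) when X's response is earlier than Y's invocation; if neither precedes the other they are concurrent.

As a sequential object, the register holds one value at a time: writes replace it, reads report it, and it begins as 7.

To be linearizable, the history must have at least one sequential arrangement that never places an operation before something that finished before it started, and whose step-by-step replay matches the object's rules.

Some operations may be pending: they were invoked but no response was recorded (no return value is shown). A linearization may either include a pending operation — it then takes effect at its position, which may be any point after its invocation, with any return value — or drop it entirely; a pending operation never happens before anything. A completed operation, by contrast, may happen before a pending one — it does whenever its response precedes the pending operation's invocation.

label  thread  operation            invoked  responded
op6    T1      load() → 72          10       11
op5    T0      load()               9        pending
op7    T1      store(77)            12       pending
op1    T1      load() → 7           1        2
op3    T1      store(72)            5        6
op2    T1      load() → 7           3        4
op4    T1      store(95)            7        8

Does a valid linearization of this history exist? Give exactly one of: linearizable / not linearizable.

not linearizable

prefix check: 1..10 passes, 1..11 fails once op6's time-11 response joins
the sole real-time-consistent order of 5 completed operations fails the atomic register replay
no completion choice of the 1 pending operation (op5) rescues it — every subset was tried
for example op1, op2, op3, op4, op6 (pending dropped) fails at step 5: op6 load() → 72 is not legal there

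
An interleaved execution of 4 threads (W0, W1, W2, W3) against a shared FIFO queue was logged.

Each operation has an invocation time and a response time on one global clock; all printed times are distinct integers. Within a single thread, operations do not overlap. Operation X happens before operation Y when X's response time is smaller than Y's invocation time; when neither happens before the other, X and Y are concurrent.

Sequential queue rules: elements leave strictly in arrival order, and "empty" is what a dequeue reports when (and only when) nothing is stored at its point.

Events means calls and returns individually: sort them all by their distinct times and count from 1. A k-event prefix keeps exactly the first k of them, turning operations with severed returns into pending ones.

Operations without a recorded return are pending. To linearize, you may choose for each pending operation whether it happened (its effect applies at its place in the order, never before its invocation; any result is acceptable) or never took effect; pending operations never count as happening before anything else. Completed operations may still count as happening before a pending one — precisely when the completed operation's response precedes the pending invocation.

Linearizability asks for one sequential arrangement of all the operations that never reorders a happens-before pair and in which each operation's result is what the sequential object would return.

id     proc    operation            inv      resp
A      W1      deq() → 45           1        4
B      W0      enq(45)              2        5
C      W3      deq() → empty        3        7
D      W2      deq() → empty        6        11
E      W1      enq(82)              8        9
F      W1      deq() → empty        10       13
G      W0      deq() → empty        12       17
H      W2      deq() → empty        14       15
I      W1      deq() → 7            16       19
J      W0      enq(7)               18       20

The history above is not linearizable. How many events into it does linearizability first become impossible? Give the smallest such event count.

17

a valid linearization of events 1..16 exists, for instance B, A, C, D, E, G, F, H:
after step 1 (B enq(45)): queue <45>
after step 2 (A deq() → 45): queue <>
after step 3 (C deq() → empty): queue <>
after step 4 (D deq() → empty): queue <>
after step 5 (E enq(82)): queue <82>
after step 6 (G deq() (pending, included)): queue <>
after step 7 (F deq() → empty): queue <>
after step 8 (H deq() → empty): queue <>
include event 17 — G responding at 17 — and every candidate order breaks
including or dropping the 1 pending operation (I) in any combination fails
sample order A, B, C, D, E, F, G, H (pending dropped) stalls at step 1 — A deq() → 45 has no legal effect
sample order A, B, C, D, E, F, H, G (pending dropped) stalls at step 1 — A deq() → 45 has no legal effect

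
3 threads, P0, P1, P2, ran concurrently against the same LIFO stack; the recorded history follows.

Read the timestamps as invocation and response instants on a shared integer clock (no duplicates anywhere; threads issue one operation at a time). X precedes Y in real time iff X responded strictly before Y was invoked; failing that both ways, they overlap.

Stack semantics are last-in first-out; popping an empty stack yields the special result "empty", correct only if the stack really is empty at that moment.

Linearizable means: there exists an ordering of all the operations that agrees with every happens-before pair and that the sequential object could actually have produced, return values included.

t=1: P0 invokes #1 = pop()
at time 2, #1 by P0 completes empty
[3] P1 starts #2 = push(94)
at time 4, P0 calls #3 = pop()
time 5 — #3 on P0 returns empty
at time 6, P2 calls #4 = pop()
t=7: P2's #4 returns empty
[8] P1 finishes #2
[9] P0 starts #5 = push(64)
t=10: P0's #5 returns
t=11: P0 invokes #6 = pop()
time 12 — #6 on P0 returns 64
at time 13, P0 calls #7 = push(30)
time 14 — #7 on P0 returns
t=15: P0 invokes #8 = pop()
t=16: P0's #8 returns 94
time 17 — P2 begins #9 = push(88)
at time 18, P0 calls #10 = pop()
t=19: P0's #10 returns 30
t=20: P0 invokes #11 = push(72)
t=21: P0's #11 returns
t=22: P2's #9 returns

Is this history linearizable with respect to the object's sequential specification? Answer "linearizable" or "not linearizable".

already the first 16 events (up to #8's response at time 16) admit no linearization; the first 15 still do
8 completed operations, 3 real-time-consistent orders — every LIFO stack replay fails
one such order, #1, #2, #3, #4, #5, #6, #7, #8, breaks at step 3 where #3 pop() → empty is illegal
one such order, #1, #3, #2, #4, #5, #6, #7, #8, breaks at step 4 where #4 pop() → empty is illegal

not linearizable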